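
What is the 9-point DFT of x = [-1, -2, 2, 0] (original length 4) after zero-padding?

Original 4-point DFT: [-1, -3+2i, 3, -3-2i]
Zero-padded 9-point DFT provides frequency interpolation.

DFT_9([x, 0, ...]) = [-1, -2.1848-0.6840i, -3.2267+1.2856i, -1.0000+3.4641i, 2.4115+1.9696i, 2.4115-1.9696i, -1.0000-3.4641i, -3.2267-1.2856i, -2.1848+0.6840i]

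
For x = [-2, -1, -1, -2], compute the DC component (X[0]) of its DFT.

X[0] = Σ(n=0 to 3) x[n] · ω_4^0 = Σ x[n]
= (-2) + (-1) + (-1) + (-2)

X[0] = -6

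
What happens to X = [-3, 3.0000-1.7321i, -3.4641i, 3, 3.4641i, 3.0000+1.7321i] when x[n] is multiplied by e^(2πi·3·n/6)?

Modulation property: DFT(ω_6^(-3n)·x[n]) = X[(k-3) mod 6], so circularly shift X by 3 positions.

X[k-3] = [3, 3.4641i, 3.0000+1.7321i, -3, 3.0000-1.7321i, -3.4641i]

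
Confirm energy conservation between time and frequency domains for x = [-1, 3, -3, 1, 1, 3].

Time domain:
Σ|x[n]|² = |-1|² + |3|² + |-3|² + |1|² + |1|² + |3|² = 30.0000

Frequency domain:
(1/6)Σ|X[k]|² = (1/6)(|4|² + |2.0000+3.4641i|² + |-2.0000-3.4641i|² + |-10|² + |-2.0000+3.4641i|² + |2.0000-3.4641i|²) = (1/6)·180.0000 = 30.0000

Both sides agree, confirming Parseval's theorem.

Σ|x[n]|² = (1/N)Σ|X[k]|² = 30.0000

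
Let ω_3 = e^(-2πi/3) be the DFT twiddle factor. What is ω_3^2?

ω_3^2 = e^(-2πi·2/3)
= cos(-2π·2/3) + i·sin(-2π·2/3)
= cos(-4π/3) + i·sin(-4π/3)

ω_3^2 = cos(-4π/3) + i·sin(-4π/3) = -0.5000+0.8660i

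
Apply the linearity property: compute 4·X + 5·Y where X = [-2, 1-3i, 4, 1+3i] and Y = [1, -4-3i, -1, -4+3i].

By linearity: DFT(4x + 5y) = 4·DFT(x) + 5·DFT(y)
= 4·[-2, 1-3i, 4, 1+3i] + 5·[1, -4-3i, -1, -4+3i]

Computing element-wise:
Z[0] = 4·(-2) + 5·(1) = -3
Z[1] = 4·(1-3i) + 5·(-4-3i) = -16-27i
Z[2] = 4·(4) + 5·(-1) = 11
Z[3] = 4·(1+3i) + 5·(-4+3i) = -16+27i

DFT(4x + 5y) = 4·X + 5·Y = [-3, -16-27i, 11, -16+27i]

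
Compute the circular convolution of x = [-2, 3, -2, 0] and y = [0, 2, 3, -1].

(x ⊛ y)[n] = Σ(m=0 to 3) x[m] · y[(n-m) mod 4]

Computing each output sample:
(x ⊛ y)[0] = -9
(x ⊛ y)[1] = -2
(x ⊛ y)[2] = 0
(x ⊛ y)[3] = 7

x ⊛ y = [-9, -2, 0, 7]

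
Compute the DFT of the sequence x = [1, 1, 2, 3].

X[k] = Σ(n=0 to 3) x[n] · ω_4^(nk)
where ω_4 = e^(-2πi/4)

Computing each X[k]:
X[0] = 7
X[1] = -1+2i
X[2] = -1
X[3] = -1-2i

X = [7, -1+2i, -1, -1-2i]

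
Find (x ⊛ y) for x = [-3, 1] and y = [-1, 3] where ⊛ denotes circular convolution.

(x ⊛ y)[n] = Σ(m=0 to 1) x[m] · y[(n-m) mod 2]

Computing each output sample:
(x ⊛ y)[0] = 6
(x ⊛ y)[1] = -10

x ⊛ y = [6, -10]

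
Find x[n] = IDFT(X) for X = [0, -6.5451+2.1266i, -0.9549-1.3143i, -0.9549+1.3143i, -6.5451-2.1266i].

x[n] = (1/5) Σ(k=0 to 4) X[k] · e^(2πikn/5)

Computing each x[n]:
x[0] = -3
x[1] = -1
x[2] = 1
x[3] = 3
x[4] = 0

x = [-3, -1, 1, 3, 0]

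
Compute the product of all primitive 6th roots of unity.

The primitive 6th roots of unity are ω_6^k for k coprime to 6: k ∈ {1, 5}
Their product equals the constant term of the cyclotomic polynomial Φ_6(x) up to sign.
For n ≥ 3, the product of all primitive nth roots of unity is 1. (For n=1 it is 1; for n=2 it is -1.)

1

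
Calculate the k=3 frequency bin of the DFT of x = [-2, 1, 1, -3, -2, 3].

X[3] = Σ(n=0 to 5) x[n] · ω_6^(3n) where ω_6 = e^(-2πi/6)
= (-2)·ω_6^0 + (1)·ω_6^3 + (1)·ω_6^6 + (-3)·ω_6^9 + (-2)·ω_6^12 + (3)·ω_6^15

X[3] = -4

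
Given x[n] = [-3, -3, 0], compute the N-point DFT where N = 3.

X[k] = Σ(n=0 to 2) x[n] · ω_3^(nk)
where ω_3 = e^(-2πi/3)

Computing each X[k]:
X[0] = -6
X[1] = -1.5000+2.5981i
X[2] = -1.5000-2.5981i

X = [-6, -1.5000+2.5981i, -1.5000-2.5981i]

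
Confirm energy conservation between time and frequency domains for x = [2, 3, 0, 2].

Time domain:
Σ|x[n]|² = |2|² + |3|² + |0|² + |2|² = 17.0000

Frequency domain:
(1/4)Σ|X[k]|² = (1/4)(|7|² + |2-1i|² + |-3|² + |2+1i|²) = (1/4)·68.0000 = 17.0000

Both sides agree, confirming Parseval's theorem.

Σ|x[n]|² = (1/N)Σ|X[k]|² = 17.0000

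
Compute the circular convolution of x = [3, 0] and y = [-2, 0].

(x ⊛ y)[n] = Σ(m=0 to 1) x[m] · y[(n-m) mod 2]

Computing each output sample:
(x ⊛ y)[0] = -6
(x ⊛ y)[1] = 0

x ⊛ y = [-6, 0]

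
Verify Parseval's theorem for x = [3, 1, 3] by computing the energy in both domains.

Time domain:
Σ|x[n]|² = |3|² + |1|² + |3|² = 19.0000

Frequency domain:
(1/3)Σ|X[k]|² = (1/3)(|7|² + |1.0000+1.7321i|² + |1.0000-1.7321i|²) = (1/3)·57.0000 = 19.0000

Both sides agree, confirming Parseval's theorem.

Σ|x[n]|² = (1/N)Σ|X[k]|² = 19.0000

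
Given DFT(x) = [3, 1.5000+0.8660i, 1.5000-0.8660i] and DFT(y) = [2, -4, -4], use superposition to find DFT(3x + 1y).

By linearity: DFT(3x + 1y) = 3·DFT(x) + 1·DFT(y)
= 3·[3, 1.5000+0.8660i, 1.5000-0.8660i] + 1·[2, -4, -4]

Computing element-wise:
Z[0] = 3·(3) + 1·(2) = 11
Z[1] = 3·(1.5000+0.8660i) + 1·(-4) = 0.5000+2.5980i
Z[2] = 3·(1.5000-0.8660i) + 1·(-4) = 0.5000-2.5980i

DFT(3x + 1y) = 3·X + 1·Y = [11, 0.5000+2.5980i, 0.5000-2.5980i]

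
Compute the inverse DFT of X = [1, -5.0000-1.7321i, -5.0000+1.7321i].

x[n] = (1/3) Σ(k=0 to 2) X[k] · e^(2πikn/3)

Computing each x[n]:
x[0] = -3
x[1] = 3
x[2] = 1

x = [-3, 3, 1]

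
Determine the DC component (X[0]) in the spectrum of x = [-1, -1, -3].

X[0] = Σ(n=0 to 2) x[n] · ω_3^0 = Σ x[n]
= (-1) + (-1) + (-3)

X[0] = -5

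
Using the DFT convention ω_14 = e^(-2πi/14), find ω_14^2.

ω_14^2 = e^(-2πi·2/14)
= cos(-2π·2/14) + i·sin(-2π·2/14)
= cos(-4π/14) + i·sin(-4π/14)

ω_14^2 = cos(-4π/14) + i·sin(-4π/14) = 0.6235-0.7818i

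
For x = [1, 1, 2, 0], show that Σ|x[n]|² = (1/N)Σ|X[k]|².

Time domain:
Σ|x[n]|² = |1|² + |1|² + |2|² + |0|² = 6.0000

Frequency domain:
(1/4)Σ|X[k]|² = (1/4)(|4|² + |-1-1i|² + |2|² + |-1+1i|²) = (1/4)·24.0000 = 6.0000

Both sides agree, confirming Parseval's theorem.

Σ|x[n]|² = (1/N)Σ|X[k]|² = 6.0000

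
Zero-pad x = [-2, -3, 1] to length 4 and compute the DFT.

Original 3-point DFT: [-4, -1.0000+3.4641i, -1.0000-3.4641i]
Zero-padded 4-point DFT provides frequency interpolation.

DFT_4([x, 0, ...]) = [-4, -3+3i, 2, -3-3i]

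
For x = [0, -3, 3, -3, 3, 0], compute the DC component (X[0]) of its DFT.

X[0] = Σ(n=0 to 5) x[n] · ω_6^0 = Σ x[n]
= (0) + (-3) + (3) + (-3) + (3) + (0)

X[0] = 0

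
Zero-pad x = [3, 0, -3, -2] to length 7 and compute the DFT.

Original 4-point DFT: [-2, 6-2i, 2, 6+2i]
Zero-padded 7-point DFT provides frequency interpolation.

DFT_7([x, 0, ...]) = [-2, 5.4695+3.7926i, 4.4559-2.8653i, 1.5746-0.3956i, 1.5746+0.3956i, 4.4559+2.8653i, 5.4695-3.7926i]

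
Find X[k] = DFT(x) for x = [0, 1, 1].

X[k] = Σ(n=0 to 2) x[n] · ω_3^(nk)
where ω_3 = e^(-2πi/3)

Computing each X[k]:
X[0] = 2
X[1] = -1
X[2] = -1

X = [2, -1, -1]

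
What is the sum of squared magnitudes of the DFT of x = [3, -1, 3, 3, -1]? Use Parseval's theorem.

Parseval: Σ|x[n]|² = (1/N)Σ|X[k]|², so Σ|X[k]|² = N·Σ|x[n]|² = 5·29.0000

Σ|X[k]|² = N·Σ|x[n]|² = 5·29.0000 = 145.0000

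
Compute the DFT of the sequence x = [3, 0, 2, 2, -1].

X[k] = Σ(n=0 to 4) x[n] · ω_5^(nk)
where ω_5 = e^(-2πi/5)

Computing each X[k]:
X[0] = 6
X[1] = -0.5451-0.9511i
X[2] = 5.0451-0.5878i
X[3] = 5.0451+0.5878i
X[4] = -0.5451+0.9511i

X = [6, -0.5451-0.9511i, 5.0451-0.5878i, 5.0451+0.5878i, -0.5451+0.9511i]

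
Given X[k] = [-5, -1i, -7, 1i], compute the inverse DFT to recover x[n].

x[n] = (1/4) Σ(k=0 to 3) X[k] · e^(2πikn/4)

Computing each x[n]:
x[0] = -3
x[1] = 1
x[2] = -3
x[3] = 0

x = [-3, 1, -3, 0]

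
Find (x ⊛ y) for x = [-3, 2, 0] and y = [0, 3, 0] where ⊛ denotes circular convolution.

(x ⊛ y)[n] = Σ(m=0 to 2) x[m] · y[(n-m) mod 3]

Computing each output sample:
(x ⊛ y)[0] = 0
(x ⊛ y)[1] = -9
(x ⊛ y)[2] = 6

x ⊛ y = [0, -9, 6]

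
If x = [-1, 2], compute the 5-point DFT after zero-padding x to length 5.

Original 2-point DFT: [1, -3]
Zero-padded 5-point DFT provides frequency interpolation.

DFT_5([x, 0, ...]) = [1, -0.3820-1.9021i, -2.6180-1.1756i, -2.6180+1.1756i, -0.3820+1.9021i]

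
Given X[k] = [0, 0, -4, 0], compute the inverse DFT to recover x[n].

x[n] = (1/4) Σ(k=0 to 3) X[k] · e^(2πikn/4)

Computing each x[n]:
x[0] = -1
x[1] = 1
x[2] = -1
x[3] = 1

x = [-1, 1, -1, 1]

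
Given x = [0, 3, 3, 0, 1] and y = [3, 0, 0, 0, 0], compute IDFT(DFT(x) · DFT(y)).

(x ⊛ y)[n] = Σ(m=0 to 4) x[m] · y[(n-m) mod 5]

Computing each output sample:
(x ⊛ y)[0] = 0
(x ⊛ y)[1] = 9
(x ⊛ y)[2] = 9
(x ⊛ y)[3] = 0
(x ⊛ y)[4] = 3

x ⊛ y = [0, 9, 9, 0, 3]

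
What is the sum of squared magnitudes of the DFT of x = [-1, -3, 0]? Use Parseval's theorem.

Parseval: Σ|x[n]|² = (1/N)Σ|X[k]|², so Σ|X[k]|² = N·Σ|x[n]|² = 3·10.0000

Σ|X[k]|² = N·Σ|x[n]|² = 3·10.0000 = 30.0000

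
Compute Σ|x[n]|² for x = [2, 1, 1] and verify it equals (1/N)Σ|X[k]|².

Time domain:
Σ|x[n]|² = |2|² + |1|² + |1|² = 6.0000

Frequency domain:
(1/3)Σ|X[k]|² = (1/3)(|4|² + |1|² + |1|²) = (1/3)·18.0000 = 6.0000

Both sides agree, confirming Parseval's theorem.

Σ|x[n]|² = (1/N)Σ|X[k]|² = 6.0000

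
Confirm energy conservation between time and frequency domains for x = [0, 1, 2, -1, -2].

Time domain:
Σ|x[n]|² = |0|² + |1|² + |2|² + |-1|² + |-2|² = 10.0000

Frequency domain:
(1/5)Σ|X[k]|² = (1/5)(|0|² + |-1.1180-4.6165i|² + |1.1180+1.0898i|² + |1.1180-1.0898i|² + |-1.1180+4.6165i|²) = (1/5)·50.0000 = 10.0000

Both sides agree, confirming Parseval's theorem.

Σ|x[n]|² = (1/N)Σ|X[k]|² = 10.0000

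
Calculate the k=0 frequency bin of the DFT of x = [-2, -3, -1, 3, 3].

X[0] = Σ(n=0 to 4) x[n] · ω_5^0 = Σ x[n]
= (-2) + (-3) + (-1) + (3) + (3)

X[0] = 0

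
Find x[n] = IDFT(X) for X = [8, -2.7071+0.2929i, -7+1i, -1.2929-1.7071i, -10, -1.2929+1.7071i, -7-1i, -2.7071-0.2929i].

x[n] = (1/8) Σ(k=0 to 7) X[k] · e^(2πikn/8)

Computing each x[n]:
x[0] = -3
x[1] = 2
x[2] = 1
x[3] = 3
x[4] = -1
x[5] = 2
x[6] = 2
x[7] = 2

x = [-3, 2, 1, 3, -1, 2, 2, 2]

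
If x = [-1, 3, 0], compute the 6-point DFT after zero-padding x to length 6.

Original 3-point DFT: [2, -2.5000-2.5981i, -2.5000+2.5981i]
Zero-padded 6-point DFT provides frequency interpolation.

DFT_6([x, 0, ...]) = [2, 0.5000-2.5981i, -2.5000-2.5981i, -4, -2.5000+2.5981i, 0.5000+2.5981i]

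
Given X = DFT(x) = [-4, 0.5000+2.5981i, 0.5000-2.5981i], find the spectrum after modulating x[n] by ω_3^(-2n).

Modulation property: DFT(ω_3^(-2n)·x[n]) = X[(k-2) mod 3], so circularly shift X by 2 positions.

X[k-2] = [0.5000+2.5981i, 0.5000-2.5981i, -4]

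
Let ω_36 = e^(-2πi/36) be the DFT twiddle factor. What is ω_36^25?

ω_36^25 = e^(-2πi·25/36)
= cos(-2π·25/36) + i·sin(-2π·25/36)
= cos(-50π/36) + i·sin(-50π/36)

ω_36^25 = cos(-50π/36) + i·sin(-50π/36) = -0.3420+0.9397i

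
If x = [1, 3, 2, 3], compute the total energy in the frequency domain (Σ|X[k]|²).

Parseval: Σ|x[n]|² = (1/N)Σ|X[k]|², so Σ|X[k]|² = N·Σ|x[n]|² = 4·23.0000

Σ|X[k]|² = N·Σ|x[n]|² = 4·23.0000 = 92.0000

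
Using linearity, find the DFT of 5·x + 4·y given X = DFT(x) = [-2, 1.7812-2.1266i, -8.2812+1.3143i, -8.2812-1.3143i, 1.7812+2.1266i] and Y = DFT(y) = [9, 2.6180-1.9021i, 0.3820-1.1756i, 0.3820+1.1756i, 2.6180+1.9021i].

By linearity: DFT(5x + 4y) = 5·DFT(x) + 4·DFT(y)
= 5·[-2, 1.7812-2.1266i, -8.2812+1.3143i, -8.2812-1.3143i, 1.7812+2.1266i] + 4·[9, 2.6180-1.9021i, 0.3820-1.1756i, 0.3820+1.1756i, 2.6180+1.9021i]

Computing element-wise:
Z[0] = 5·(-2) + 4·(9) = 26
Z[1] = 5·(1.7812-2.1266i) + 4·(2.6180-1.9021i) = 19.3780-18.2414i
Z[2] = 5·(-8.2812+1.3143i) + 4·(0.3820-1.1756i) = -39.8780+1.8691i
Z[3] = 5·(-8.2812-1.3143i) + 4·(0.3820+1.1756i) = -39.8780-1.8691i
Z[4] = 5·(1.7812+2.1266i) + 4·(2.6180+1.9021i) = 19.3780+18.2414i

DFT(5x + 4y) = 5·X + 4·Y = [26, 19.3780-18.2414i, -39.8780+1.8691i, -39.8780-1.8691i, 19.3780+18.2414i]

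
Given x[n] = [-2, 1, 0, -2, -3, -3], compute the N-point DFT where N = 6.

X[k] = Σ(n=0 to 5) x[n] · ω_6^(nk)
where ω_6 = e^(-2πi/6)

Computing each X[k]:
X[0] = -9
X[1] = 0.5000-6.0622i
X[2] = -1.5000-0.8660i
X[3] = -1
X[4] = -1.5000+0.8660i
X[5] = 0.5000+6.0622i

X = [-9, 0.5000-6.0622i, -1.5000-0.8660i, -1, -1.5000+0.8660i, 0.5000+6.0622i]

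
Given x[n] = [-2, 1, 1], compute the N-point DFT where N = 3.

X[k] = Σ(n=0 to 2) x[n] · ω_3^(nk)
where ω_3 = e^(-2πi/3)

Computing each X[k]:
X[0] = 0
X[1] = -3
X[2] = -3

X = [0, -3, -3]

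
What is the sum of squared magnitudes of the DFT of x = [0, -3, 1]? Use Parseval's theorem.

Parseval: Σ|x[n]|² = (1/N)Σ|X[k]|², so Σ|X[k]|² = N·Σ|x[n]|² = 3·10.0000

Σ|X[k]|² = N·Σ|x[n]|² = 3·10.0000 = 30.0000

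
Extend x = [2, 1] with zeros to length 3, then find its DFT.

Original 2-point DFT: [3, 1]
Zero-padded 3-point DFT provides frequency interpolation.

DFT_3([x, 0, ...]) = [3, 1.5000-0.8660i, 1.5000+0.8660i]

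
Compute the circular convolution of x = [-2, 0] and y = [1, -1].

(x ⊛ y)[n] = Σ(m=0 to 1) x[m] · y[(n-m) mod 2]

Computing each output sample:
(x ⊛ y)[0] = -2
(x ⊛ y)[1] = 2

x ⊛ y = [-2, 2]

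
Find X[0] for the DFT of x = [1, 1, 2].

X[0] = Σ(n=0 to 2) x[n] · ω_3^0 = Σ x[n]
= (1) + (1) + (2)

X[0] = 4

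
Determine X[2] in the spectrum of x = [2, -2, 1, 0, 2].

X[2] = Σ(n=0 to 4) x[n] · ω_5^(2n) where ω_5 = e^(-2πi/5)
= (2)·ω_5^0 + (-2)·ω_5^2 + (1)·ω_5^4 + (0)·ω_5^6 + (2)·ω_5^8

X[2] = 2.3090+3.3022i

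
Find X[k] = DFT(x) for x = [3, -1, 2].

X[k] = Σ(n=0 to 2) x[n] · ω_3^(nk)
where ω_3 = e^(-2πi/3)

Computing each X[k]:
X[0] = 4
X[1] = 2.5000+2.5981i
X[2] = 2.5000-2.5981i

X = [4, 2.5000+2.5981i, 2.5000-2.5981i]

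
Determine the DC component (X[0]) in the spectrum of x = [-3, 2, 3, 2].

X[0] = Σ(n=0 to 3) x[n] · ω_4^0 = Σ x[n]
= (-3) + (2) + (3) + (2)

X[0] = 4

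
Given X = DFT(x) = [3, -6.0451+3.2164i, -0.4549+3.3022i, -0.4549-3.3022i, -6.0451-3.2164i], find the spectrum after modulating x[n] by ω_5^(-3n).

Modulation property: DFT(ω_5^(-3n)·x[n]) = X[(k-3) mod 5], so circularly shift X by 3 positions.

X[k-3] = [-0.4549+3.3022i, -0.4549-3.3022i, -6.0451-3.2164i, 3, -6.0451+3.2164i]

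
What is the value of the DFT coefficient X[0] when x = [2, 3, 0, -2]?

X[0] = Σ(n=0 to 3) x[n] · ω_4^0 = Σ x[n]
= (2) + (3) + (0) + (-2)

X[0] = 3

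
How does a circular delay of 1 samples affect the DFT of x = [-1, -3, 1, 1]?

Time shift by 1: X_shifted[k] = ω_4^(1k) · X[k]
Shifted x = [1, -1, -3, 1]

DFT(x[n-1]) = [-2, 4+2i, -2, 4-2i]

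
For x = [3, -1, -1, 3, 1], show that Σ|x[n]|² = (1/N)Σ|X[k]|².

Time domain:
Σ|x[n]|² = |3|² + |-1|² + |-1|² + |3|² + |1|² = 21.0000

Frequency domain:
(1/5)Σ|X[k]|² = (1/5)(|5|² + |1.3820+4.2533i|² + |3.6180-2.6287i|² + |3.6180+2.6287i|² + |1.3820-4.2533i|²) = (1/5)·105.0000 = 21.0000

Both sides agree, confirming Parseval's theorem.

Σ|x[n]|² = (1/N)Σ|X[k]|² = 21.0000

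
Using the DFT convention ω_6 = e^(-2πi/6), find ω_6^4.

ω_6^4 = e^(-2πi·4/6)
= cos(-2π·4/6) + i·sin(-2π·4/6)
= cos(-8π/6) + i·sin(-8π/6)

ω_6^4 = cos(-8π/6) + i·sin(-8π/6) = -0.5000+0.8660i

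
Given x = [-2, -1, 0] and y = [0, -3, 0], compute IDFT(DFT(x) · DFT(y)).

(x ⊛ y)[n] = Σ(m=0 to 2) x[m] · y[(n-m) mod 3]

Computing each output sample:
(x ⊛ y)[0] = 0
(x ⊛ y)[1] = 6
(x ⊛ y)[2] = 3

x ⊛ y = [0, 6, 3]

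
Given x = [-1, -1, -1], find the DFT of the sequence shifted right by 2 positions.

Time shift by 2: X_shifted[k] = ω_3^(2k) · X[k]
Shifted x = [-1, -1, -1]

DFT(x[n-2]) = [-3, 0, 0]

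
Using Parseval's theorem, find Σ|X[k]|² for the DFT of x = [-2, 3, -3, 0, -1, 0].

Parseval: Σ|x[n]|² = (1/N)Σ|X[k]|², so Σ|X[k]|² = N·Σ|x[n]|² = 6·23.0000

Σ|X[k]|² = N·Σ|x[n]|² = 6·23.0000 = 138.0000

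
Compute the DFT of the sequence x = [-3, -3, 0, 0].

X[k] = Σ(n=0 to 3) x[n] · ω_4^(nk)
where ω_4 = e^(-2πi/4)

Computing each X[k]:
X[0] = -6
X[1] = -3+3i
X[2] = 0
X[3] = -3-3i

X = [-6, -3+3i, 0, -3-3i]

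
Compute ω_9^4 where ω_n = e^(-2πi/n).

ω_9^4 = e^(-2πi·4/9)
= cos(-2π·4/9) + i·sin(-2π·4/9)
= cos(-8π/9) + i·sin(-8π/9)

ω_9^4 = cos(-8π/9) + i·sin(-8π/9) = -0.9397-0.3420i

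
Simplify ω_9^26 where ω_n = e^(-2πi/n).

Since ω_9^9 = 1, powers reduce modulo 9.
26 mod 9 = 8
So ω_9^26 = ω_9^8 = e^(-2πi·8/9)

ω_9^26 = ω_9^8 = 0.7660+0.6428i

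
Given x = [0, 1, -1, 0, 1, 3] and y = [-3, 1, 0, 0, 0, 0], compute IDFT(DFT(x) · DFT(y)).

(x ⊛ y)[n] = Σ(m=0 to 5) x[m] · y[(n-m) mod 6]

Computing each output sample:
(x ⊛ y)[0] = 3
(x ⊛ y)[1] = -3
(x ⊛ y)[2] = 4
(x ⊛ y)[3] = -1
(x ⊛ y)[4] = -3
(x ⊛ y)[5] = -8

x ⊛ y = [3, -3, 4, -1, -3, -8]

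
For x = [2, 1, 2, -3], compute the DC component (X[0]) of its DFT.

X[0] = Σ(n=0 to 3) x[n] · ω_4^0 = Σ x[n]
= (2) + (1) + (2) + (-3)

X[0] = 2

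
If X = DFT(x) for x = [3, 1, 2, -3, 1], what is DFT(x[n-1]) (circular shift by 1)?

Time shift by 1: X_shifted[k] = ω_5^(1k) · X[k]
Shifted x = [1, 3, 1, 2, -3]

DFT(x[n-1]) = [4, -1.4271-5.1186i, 1.9271-4.4778i, 1.9271+4.4778i, -1.4271+5.1186i]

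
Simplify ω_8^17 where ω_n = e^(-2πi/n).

Since ω_8^8 = 1, powers reduce modulo 8.
17 mod 8 = 1
So ω_8^17 = ω_8^1 = e^(-2πi·1/8)

ω_8^17 = ω_8^1 = 0.7071-0.7071i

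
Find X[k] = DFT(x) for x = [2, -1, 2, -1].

X[k] = Σ(n=0 to 3) x[n] · ω_4^(nk)
where ω_4 = e^(-2πi/4)

Computing each X[k]:
X[0] = 2
X[1] = 0
X[2] = 6
X[3] = 0

X = [2, 0, 6, 0]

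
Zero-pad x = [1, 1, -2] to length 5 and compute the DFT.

Original 3-point DFT: [0, 1.5000-2.5981i, 1.5000+2.5981i]
Zero-padded 5-point DFT provides frequency interpolation.

DFT_5([x, 0, ...]) = [0, 2.9271+0.2245i, -0.4271-2.4899i, -0.4271+2.4899i, 2.9271-0.2245i]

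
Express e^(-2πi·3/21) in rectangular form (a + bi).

ω_21^3 = e^(-2πi·3/21)
= cos(-2π·3/21) + i·sin(-2π·3/21)
= cos(-6π/21) + i·sin(-6π/21)

ω_21^3 = cos(-6π/21) + i·sin(-6π/21) = 0.6235-0.7818i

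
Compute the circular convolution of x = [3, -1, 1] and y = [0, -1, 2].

(x ⊛ y)[n] = Σ(m=0 to 2) x[m] · y[(n-m) mod 3]

Computing each output sample:
(x ⊛ y)[0] = -3
(x ⊛ y)[1] = -1
(x ⊛ y)[2] = 7

x ⊛ y = [-3, -1, 7]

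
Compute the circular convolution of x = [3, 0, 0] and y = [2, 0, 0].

(x ⊛ y)[n] = Σ(m=0 to 2) x[m] · y[(n-m) mod 3]

Computing each output sample:
(x ⊛ y)[0] = 6
(x ⊛ y)[1] = 0
(x ⊛ y)[2] = 0

x ⊛ y = [6, 0, 0]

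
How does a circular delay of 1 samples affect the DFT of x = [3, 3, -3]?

Time shift by 1: X_shifted[k] = ω_3^(1k) · X[k]
Shifted x = [-3, 3, 3]

DFT(x[n-1]) = [3, -6, -6]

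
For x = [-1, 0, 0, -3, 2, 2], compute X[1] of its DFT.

X[1] = Σ(n=0 to 5) x[n] · ω_6^(1n) where ω_6 = e^(-2πi/6)
= (-1)·ω_6^0 + (0)·ω_6^1 + (0)·ω_6^2 + (-3)·ω_6^3 + (2)·ω_6^4 + (2)·ω_6^5

X[1] = 2.0000+3.4641i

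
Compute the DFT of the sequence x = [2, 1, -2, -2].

X[k] = Σ(n=0 to 3) x[n] · ω_4^(nk)
where ω_4 = e^(-2πi/4)

Computing each X[k]:
X[0] = -1
X[1] = 4-3i
X[2] = 1
X[3] = 4+3i

X = [-1, 4-3i, 1, 4+3i]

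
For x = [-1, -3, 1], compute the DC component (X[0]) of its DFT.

X[0] = Σ(n=0 to 2) x[n] · ω_3^0 = Σ x[n]
= (-1) + (-3) + (1)

X[0] = -3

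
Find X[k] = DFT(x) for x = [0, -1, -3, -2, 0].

X[k] = Σ(n=0 to 4) x[n] · ω_5^(nk)
where ω_5 = e^(-2πi/5)

Computing each X[k]:
X[0] = -6
X[1] = 3.7361+1.5388i
X[2] = -0.7361-0.3633i
X[3] = -0.7361+0.3633i
X[4] = 3.7361-1.5388i

X = [-6, 3.7361+1.5388i, -0.7361-0.3633i, -0.7361+0.3633i, 3.7361-1.5388i]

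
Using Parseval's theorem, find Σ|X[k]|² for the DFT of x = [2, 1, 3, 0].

Parseval: Σ|x[n]|² = (1/N)Σ|X[k]|², so Σ|X[k]|² = N·Σ|x[n]|² = 4·14.0000

Σ|X[k]|² = N·Σ|x[n]|² = 4·14.0000 = 56.0000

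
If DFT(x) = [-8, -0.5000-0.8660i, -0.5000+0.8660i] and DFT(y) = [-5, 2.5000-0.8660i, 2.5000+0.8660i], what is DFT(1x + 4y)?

By linearity: DFT(1x + 4y) = 1·DFT(x) + 4·DFT(y)
= 1·[-8, -0.5000-0.8660i, -0.5000+0.8660i] + 4·[-5, 2.5000-0.8660i, 2.5000+0.8660i]

Computing element-wise:
Z[0] = 1·(-8) + 4·(-5) = -28
Z[1] = 1·(-0.5000-0.8660i) + 4·(2.5000-0.8660i) = 9.5000-4.3300i
Z[2] = 1·(-0.5000+0.8660i) + 4·(2.5000+0.8660i) = 9.5000+4.3300i

DFT(1x + 4y) = 1·X + 4·Y = [-28, 9.5000-4.3300i, 9.5000+4.3300i]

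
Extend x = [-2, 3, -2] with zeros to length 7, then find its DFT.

Original 3-point DFT: [-1, -2.5000-4.3301i, -2.5000+4.3301i]
Zero-padded 7-point DFT provides frequency interpolation.

DFT_7([x, 0, ...]) = [-1, 0.3155-0.3956i, -0.8656-3.7926i, -5.9499-2.8653i, -5.9499+2.8653i, -0.8656+3.7926i, 0.3155+0.3956i]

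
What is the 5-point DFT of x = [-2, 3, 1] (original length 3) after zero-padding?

Original 3-point DFT: [2, -4.0000-1.7321i, -4.0000+1.7321i]
Zero-padded 5-point DFT provides frequency interpolation.

DFT_5([x, 0, ...]) = [2, -1.8820-3.4410i, -4.1180-0.8123i, -4.1180+0.8123i, -1.8820+3.4410i]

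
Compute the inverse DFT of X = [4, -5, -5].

x[n] = (1/3) Σ(k=0 to 2) X[k] · e^(2πikn/3)

Computing each x[n]:
x[0] = -2
x[1] = 3
x[2] = 3

x = [-2, 3, 3]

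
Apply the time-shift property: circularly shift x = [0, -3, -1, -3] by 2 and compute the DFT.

Time shift by 2: X_shifted[k] = ω_4^(2k) · X[k]
Shifted x = [-1, -3, 0, -3]

DFT(x[n-2]) = [-7, -1, 5, -1]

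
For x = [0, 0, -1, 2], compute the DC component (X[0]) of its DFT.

X[0] = Σ(n=0 to 3) x[n] · ω_4^0 = Σ x[n]
= (0) + (0) + (-1) + (2)

X[0] = 1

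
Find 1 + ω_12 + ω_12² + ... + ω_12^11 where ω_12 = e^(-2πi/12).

Sum of all nth roots of unity equals 0 for n > 1 (geometric series with r ≠ 1).

0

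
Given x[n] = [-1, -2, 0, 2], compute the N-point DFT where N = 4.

X[k] = Σ(n=0 to 3) x[n] · ω_4^(nk)
where ω_4 = e^(-2πi/4)

Computing each X[k]:
X[0] = -1
X[1] = -1+4i
X[2] = -1
X[3] = -1-4i

X = [-1, -1+4i, -1, -1-4i]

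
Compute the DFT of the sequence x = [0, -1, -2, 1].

X[k] = Σ(n=0 to 3) x[n] · ω_4^(nk)
where ω_4 = e^(-2πi/4)

Computing each X[k]:
X[0] = -2
X[1] = 2+2i
X[2] = -2
X[3] = 2-2i

X = [-2, 2+2i, -2, 2-2i]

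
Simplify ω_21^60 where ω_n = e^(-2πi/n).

Since ω_21^21 = 1, powers reduce modulo 21.
60 mod 21 = 18
So ω_21^60 = ω_21^18 = e^(-2πi·18/21)

ω_21^60 = ω_21^18 = 0.6235+0.7818i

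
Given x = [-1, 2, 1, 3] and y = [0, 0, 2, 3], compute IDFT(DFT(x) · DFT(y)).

(x ⊛ y)[n] = Σ(m=0 to 3) x[m] · y[(n-m) mod 4]

Computing each output sample:
(x ⊛ y)[0] = 8
(x ⊛ y)[1] = 9
(x ⊛ y)[2] = 7
(x ⊛ y)[3] = 1

x ⊛ y = [8, 9, 7, 1]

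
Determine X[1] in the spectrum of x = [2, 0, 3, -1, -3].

X[1] = Σ(n=0 to 4) x[n] · ω_5^(1n) where ω_5 = e^(-2πi/5)
= (2)·ω_5^0 + (0)·ω_5^1 + (3)·ω_5^2 + (-1)·ω_5^3 + (-3)·ω_5^4

X[1] = -0.5451-5.2043i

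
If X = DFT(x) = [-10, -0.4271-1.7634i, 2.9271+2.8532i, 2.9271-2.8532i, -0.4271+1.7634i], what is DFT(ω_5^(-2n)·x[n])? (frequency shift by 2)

Modulation property: DFT(ω_5^(-2n)·x[n]) = X[(k-2) mod 5], so circularly shift X by 2 positions.

X[k-2] = [2.9271-2.8532i, -0.4271+1.7634i, -10, -0.4271-1.7634i, 2.9271+2.8532i]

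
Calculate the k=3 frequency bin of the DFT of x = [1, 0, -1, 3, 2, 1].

X[3] = Σ(n=0 to 5) x[n] · ω_6^(3n) where ω_6 = e^(-2πi/6)
= (1)·ω_6^0 + (0)·ω_6^3 + (-1)·ω_6^6 + (3)·ω_6^9 + (2)·ω_6^12 + (1)·ω_6^15

X[3] = -2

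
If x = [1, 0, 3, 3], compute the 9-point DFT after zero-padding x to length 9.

Original 4-point DFT: [7, -2+3i, 1, -2-3i]
Zero-padded 9-point DFT provides frequency interpolation.

DFT_9([x, 0, ...]) = [7, 0.0209-5.5525i, -3.3191+1.5720i, 2.5000+2.5981i, 1.7981-0.6697i, 1.7981+0.6697i, 2.5000-2.5981i, -3.3191-1.5720i, 0.0209+5.5525i]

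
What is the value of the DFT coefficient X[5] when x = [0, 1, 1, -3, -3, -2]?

X[5] = Σ(n=0 to 5) x[n] · ω_6^(5n) where ω_6 = e^(-2πi/6)
= (0)·ω_6^0 + (1)·ω_6^5 + (1)·ω_6^10 + (-3)·ω_6^15 + (-3)·ω_6^20 + (-2)·ω_6^25

X[5] = 3.5000+6.0622i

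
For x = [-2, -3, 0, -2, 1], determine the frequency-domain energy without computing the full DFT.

Parseval: Σ|x[n]|² = (1/N)Σ|X[k]|², so Σ|X[k]|² = N·Σ|x[n]|² = 5·18.0000

Σ|X[k]|² = N·Σ|x[n]|² = 5·18.0000 = 90.0000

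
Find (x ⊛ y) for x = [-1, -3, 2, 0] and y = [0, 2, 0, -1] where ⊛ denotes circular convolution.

(x ⊛ y)[n] = Σ(m=0 to 3) x[m] · y[(n-m) mod 4]

Computing each output sample:
(x ⊛ y)[0] = 3
(x ⊛ y)[1] = -4
(x ⊛ y)[2] = -6
(x ⊛ y)[3] = 5

x ⊛ y = [3, -4, -6, 5]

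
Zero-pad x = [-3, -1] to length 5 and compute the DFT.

Original 2-point DFT: [-4, -2]
Zero-padded 5-point DFT provides frequency interpolation.

DFT_5([x, 0, ...]) = [-4, -3.3090+0.9511i, -2.1910+0.5878i, -2.1910-0.5878i, -3.3090-0.9511i]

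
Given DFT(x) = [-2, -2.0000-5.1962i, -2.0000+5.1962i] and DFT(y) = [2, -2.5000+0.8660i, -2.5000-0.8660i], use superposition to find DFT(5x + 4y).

By linearity: DFT(5x + 4y) = 5·DFT(x) + 4·DFT(y)
= 5·[-2, -2.0000-5.1962i, -2.0000+5.1962i] + 4·[2, -2.5000+0.8660i, -2.5000-0.8660i]

Computing element-wise:
Z[0] = 5·(-2) + 4·(2) = -2
Z[1] = 5·(-2.0000-5.1962i) + 4·(-2.5000+0.8660i) = -20.0000-22.5170i
Z[2] = 5·(-2.0000+5.1962i) + 4·(-2.5000-0.8660i) = -20.0000+22.5170i

DFT(5x + 4y) = 5·X + 4·Y = [-2, -20.0000-22.5170i, -20.0000+22.5170i]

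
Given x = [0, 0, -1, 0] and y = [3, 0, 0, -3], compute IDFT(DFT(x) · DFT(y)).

(x ⊛ y)[n] = Σ(m=0 to 3) x[m] · y[(n-m) mod 4]

Computing each output sample:
(x ⊛ y)[0] = 0
(x ⊛ y)[1] = 3
(x ⊛ y)[2] = -3
(x ⊛ y)[3] = 0

x ⊛ y = [0, 3, -3, 0]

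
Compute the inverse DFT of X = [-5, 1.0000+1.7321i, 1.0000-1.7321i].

x[n] = (1/3) Σ(k=0 to 2) X[k] · e^(2πikn/3)

Computing each x[n]:
x[0] = -1
x[1] = -3
x[2] = -1

x = [-1, -3, -1]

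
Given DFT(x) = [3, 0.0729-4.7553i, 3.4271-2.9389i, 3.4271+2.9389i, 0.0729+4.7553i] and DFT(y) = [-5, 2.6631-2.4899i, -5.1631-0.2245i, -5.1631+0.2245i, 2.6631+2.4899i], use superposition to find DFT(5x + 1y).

By linearity: DFT(5x + 1y) = 5·DFT(x) + 1·DFT(y)
= 5·[3, 0.0729-4.7553i, 3.4271-2.9389i, 3.4271+2.9389i, 0.0729+4.7553i] + 1·[-5, 2.6631-2.4899i, -5.1631-0.2245i, -5.1631+0.2245i, 2.6631+2.4899i]

Computing element-wise:
Z[0] = 5·(3) + 1·(-5) = 10
Z[1] = 5·(0.0729-4.7553i) + 1·(2.6631-2.4899i) = 3.0276-26.2664i
Z[2] = 5·(3.4271-2.9389i) + 1·(-5.1631-0.2245i) = 11.9724-14.9190i
Z[3] = 5·(3.4271+2.9389i) + 1·(-5.1631+0.2245i) = 11.9724+14.9190i
Z[4] = 5·(0.0729+4.7553i) + 1·(2.6631+2.4899i) = 3.0276+26.2664i

DFT(5x + 1y) = 5·X + 1·Y = [10, 3.0276-26.2664i, 11.9724-14.9190i, 11.9724+14.9190i, 3.0276+26.2664i]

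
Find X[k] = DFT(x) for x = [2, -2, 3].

X[k] = Σ(n=0 to 2) x[n] · ω_3^(nk)
where ω_3 = e^(-2πi/3)

Computing each X[k]:
X[0] = 3
X[1] = 1.5000+4.3301i
X[2] = 1.5000-4.3301i

X = [3, 1.5000+4.3301i, 1.5000-4.3301i]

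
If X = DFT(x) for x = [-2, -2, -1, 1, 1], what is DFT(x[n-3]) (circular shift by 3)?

Time shift by 3: X_shifted[k] = ω_5^(3k) · X[k]
Shifted x = [-1, 1, 1, -2, -2]

DFT(x[n-3]) = [-3, -0.5000-4.6165i, -0.5000+1.0898i, -0.5000-1.0898i, -0.5000+4.6165i]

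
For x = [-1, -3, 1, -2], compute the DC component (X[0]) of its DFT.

X[0] = Σ(n=0 to 3) x[n] · ω_4^0 = Σ x[n]
= (-1) + (-3) + (1) + (-2)

X[0] = -5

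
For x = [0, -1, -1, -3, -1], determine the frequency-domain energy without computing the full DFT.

Parseval: Σ|x[n]|² = (1/N)Σ|X[k]|², so Σ|X[k]|² = N·Σ|x[n]|² = 5·12.0000

Σ|X[k]|² = N·Σ|x[n]|² = 5·12.0000 = 60.0000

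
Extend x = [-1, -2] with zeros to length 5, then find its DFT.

Original 2-point DFT: [-3, 1]
Zero-padded 5-point DFT provides frequency interpolation.

DFT_5([x, 0, ...]) = [-3, -1.6180+1.9021i, 0.6180+1.1756i, 0.6180-1.1756i, -1.6180-1.9021i]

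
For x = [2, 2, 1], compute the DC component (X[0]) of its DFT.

X[0] = Σ(n=0 to 2) x[n] · ω_3^0 = Σ x[n]
= (2) + (2) + (1)

X[0] = 5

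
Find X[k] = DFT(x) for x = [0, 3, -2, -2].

X[k] = Σ(n=0 to 3) x[n] · ω_4^(nk)
where ω_4 = e^(-2πi/4)

Computing each X[k]:
X[0] = -1
X[1] = 2-5i
X[2] = -3
X[3] = 2+5i

X = [-1, 2-5i, -3, 2+5i]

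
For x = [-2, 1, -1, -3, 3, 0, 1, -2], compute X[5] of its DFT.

X[5] = Σ(n=0 to 7) x[n] · ω_8^(5n) where ω_8 = e^(-2πi/8)
= (-2)·ω_8^0 + (1)·ω_8^5 + (-1)·ω_8^10 + (-3)·ω_8^15 + (3)·ω_8^20 + (0)·ω_8^25 + (1)·ω_8^30 + (-2)·ω_8^35

X[5] = -6.4142+2.0000i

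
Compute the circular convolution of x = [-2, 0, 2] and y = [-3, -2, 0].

(x ⊛ y)[n] = Σ(m=0 to 2) x[m] · y[(n-m) mod 3]

Computing each output sample:
(x ⊛ y)[0] = 2
(x ⊛ y)[1] = 4
(x ⊛ y)[2] = -6

x ⊛ y = [2, 4, -6]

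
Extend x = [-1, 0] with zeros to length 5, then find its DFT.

Original 2-point DFT: [-1, -1]
Zero-padded 5-point DFT provides frequency interpolation.

DFT_5([x, 0, ...]) = [-1, -1, -1, -1, -1]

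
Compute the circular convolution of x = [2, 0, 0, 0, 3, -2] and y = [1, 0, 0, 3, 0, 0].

(x ⊛ y)[n] = Σ(m=0 to 5) x[m] · y[(n-m) mod 6]

Computing each output sample:
(x ⊛ y)[0] = 2
(x ⊛ y)[1] = 9
(x ⊛ y)[2] = -6
(x ⊛ y)[3] = 6
(x ⊛ y)[4] = 3
(x ⊛ y)[5] = -2

x ⊛ y = [2, 9, -6, 6, 3, -2]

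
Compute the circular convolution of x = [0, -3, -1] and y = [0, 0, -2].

(x ⊛ y)[n] = Σ(m=0 to 2) x[m] · y[(n-m) mod 3]

Computing each output sample:
(x ⊛ y)[0] = 6
(x ⊛ y)[1] = 2
(x ⊛ y)[2] = 0

x ⊛ y = [6, 2, 0]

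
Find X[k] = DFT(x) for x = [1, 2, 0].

X[k] = Σ(n=0 to 2) x[n] · ω_3^(nk)
where ω_3 = e^(-2πi/3)

Computing each X[k]:
X[0] = 3
X[1] = -1.7321i
X[2] = 1.7321i

X = [3, -1.7321i, 1.7321i]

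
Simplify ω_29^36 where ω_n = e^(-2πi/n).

Since ω_29^29 = 1, powers reduce modulo 29.
36 mod 29 = 7
So ω_29^36 = ω_29^7 = e^(-2πi·7/29)

ω_29^36 = ω_29^7 = 0.0541-0.9985i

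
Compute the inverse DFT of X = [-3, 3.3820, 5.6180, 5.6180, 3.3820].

x[n] = (1/5) Σ(k=0 to 4) X[k] · e^(2πikn/5)

Computing each x[n]:
x[0] = 3
x[1] = -2
x[2] = -1
x[3] = -1
x[4] = -2

x = [3, -2, -1, -1, -2]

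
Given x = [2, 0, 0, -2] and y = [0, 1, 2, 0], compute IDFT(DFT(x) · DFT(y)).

(x ⊛ y)[n] = Σ(m=0 to 3) x[m] · y[(n-m) mod 4]

Computing each output sample:
(x ⊛ y)[0] = -2
(x ⊛ y)[1] = -2
(x ⊛ y)[2] = 4
(x ⊛ y)[3] = 0

x ⊛ y = [-2, -2, 4, 0]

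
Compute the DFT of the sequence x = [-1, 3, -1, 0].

X[k] = Σ(n=0 to 3) x[n] · ω_4^(nk)
where ω_4 = e^(-2πi/4)

Computing each X[k]:
X[0] = 1
X[1] = -3i
X[2] = -5
X[3] = 3i

X = [1, -3i, -5, 3i]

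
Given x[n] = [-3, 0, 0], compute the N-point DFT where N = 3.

X[k] = Σ(n=0 to 2) x[n] · ω_3^(nk)
where ω_3 = e^(-2πi/3)

Computing each X[k]:
X[0] = -3
X[1] = -3
X[2] = -3

X = [-3, -3, -3]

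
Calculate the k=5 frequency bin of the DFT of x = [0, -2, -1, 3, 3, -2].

X[5] = Σ(n=0 to 5) x[n] · ω_6^(5n) where ω_6 = e^(-2πi/6)
= (0)·ω_6^0 + (-2)·ω_6^5 + (-1)·ω_6^10 + (3)·ω_6^15 + (3)·ω_6^20 + (-2)·ω_6^25

X[5] = -6.0000-3.4641i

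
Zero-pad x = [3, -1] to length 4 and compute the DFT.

Original 2-point DFT: [2, 4]
Zero-padded 4-point DFT provides frequency interpolation.

DFT_4([x, 0, ...]) = [2, 3+1i, 4, 3-1i]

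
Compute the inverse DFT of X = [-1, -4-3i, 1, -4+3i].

x[n] = (1/4) Σ(k=0 to 3) X[k] · e^(2πikn/4)

Computing each x[n]:
x[0] = -2
x[1] = 1
x[2] = 2
x[3] = -2

x = [-2, 1, 2, -2]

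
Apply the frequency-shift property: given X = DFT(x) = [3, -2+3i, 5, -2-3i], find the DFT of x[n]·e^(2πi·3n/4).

Modulation property: DFT(ω_4^(-3n)·x[n]) = X[(k-3) mod 4], so circularly shift X by 3 positions.

X[k-3] = [-2+3i, 5, -2-3i, 3]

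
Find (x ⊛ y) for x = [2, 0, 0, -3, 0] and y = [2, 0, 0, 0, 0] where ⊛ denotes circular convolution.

(x ⊛ y)[n] = Σ(m=0 to 4) x[m] · y[(n-m) mod 5]

Computing each output sample:
(x ⊛ y)[0] = 4
(x ⊛ y)[1] = 0
(x ⊛ y)[2] = 0
(x ⊛ y)[3] = -6
(x ⊛ y)[4] = 0

x ⊛ y = [4, 0, 0, -6, 0]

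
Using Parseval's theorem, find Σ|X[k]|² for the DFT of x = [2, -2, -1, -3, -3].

Parseval: Σ|x[n]|² = (1/N)Σ|X[k]|², so Σ|X[k]|² = N·Σ|x[n]|² = 5·27.0000

Σ|X[k]|² = N·Σ|x[n]|² = 5·27.0000 = 135.0000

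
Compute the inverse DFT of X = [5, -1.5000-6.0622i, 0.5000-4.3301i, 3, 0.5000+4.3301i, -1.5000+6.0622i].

x[n] = (1/6) Σ(k=0 to 5) X[k] · e^(2πikn/6)

Computing each x[n]:
x[0] = 1
x[1] = 3
x[2] = 2
x[3] = 1
x[4] = 1
x[5] = -3

x = [1, 3, 2, 1, 1, -3]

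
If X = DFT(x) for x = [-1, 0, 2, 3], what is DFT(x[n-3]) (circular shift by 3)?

Time shift by 3: X_shifted[k] = ω_4^(3k) · X[k]
Shifted x = [0, 2, 3, -1]

DFT(x[n-3]) = [4, -3-3i, 2, -3+3i]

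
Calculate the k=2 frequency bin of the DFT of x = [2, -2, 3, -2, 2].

X[2] = Σ(n=0 to 4) x[n] · ω_5^(2n) where ω_5 = e^(-2πi/5)
= (2)·ω_5^0 + (-2)·ω_5^2 + (3)·ω_5^4 + (-2)·ω_5^6 + (2)·ω_5^8

X[2] = 2.3090+7.1064i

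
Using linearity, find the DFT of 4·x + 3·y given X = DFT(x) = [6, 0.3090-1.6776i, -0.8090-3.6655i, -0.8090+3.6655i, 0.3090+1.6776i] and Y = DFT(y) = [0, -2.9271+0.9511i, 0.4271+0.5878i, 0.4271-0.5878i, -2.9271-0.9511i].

By linearity: DFT(4x + 3y) = 4·DFT(x) + 3·DFT(y)
= 4·[6, 0.3090-1.6776i, -0.8090-3.6655i, -0.8090+3.6655i, 0.3090+1.6776i] + 3·[0, -2.9271+0.9511i, 0.4271+0.5878i, 0.4271-0.5878i, -2.9271-0.9511i]

Computing element-wise:
Z[0] = 4·(6) + 3·(0) = 24
Z[1] = 4·(0.3090-1.6776i) + 3·(-2.9271+0.9511i) = -7.5453-3.8571i
Z[2] = 4·(-0.8090-3.6655i) + 3·(0.4271+0.5878i) = -1.9547-12.8986i
Z[3] = 4·(-0.8090+3.6655i) + 3·(0.4271-0.5878i) = -1.9547+12.8986i
Z[4] = 4·(0.3090+1.6776i) + 3·(-2.9271-0.9511i) = -7.5453+3.8571i

DFT(4x + 3y) = 4·X + 3·Y = [24, -7.5453-3.8571i, -1.9547-12.8986i, -1.9547+12.8986i, -7.5453+3.8571i]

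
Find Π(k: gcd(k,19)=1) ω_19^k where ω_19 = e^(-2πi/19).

The primitive 19th roots of unity are ω_19^k for k coprime to 19: k ∈ {1, 2, 3, 4, 5, 6, 7, 8, 9, 10, 11, 12, 13, 14, 15, 16, 17, 18}
Their product equals the constant term of the cyclotomic polynomial Φ_19(x) up to sign.
For n ≥ 3, the product of all primitive nth roots of unity is 1. (For n=1 it is 1; for n=2 it is -1.)

1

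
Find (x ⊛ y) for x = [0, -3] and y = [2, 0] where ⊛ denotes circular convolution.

(x ⊛ y)[n] = Σ(m=0 to 1) x[m] · y[(n-m) mod 2]

Computing each output sample:
(x ⊛ y)[0] = 0
(x ⊛ y)[1] = -6

x ⊛ y = [0, -6]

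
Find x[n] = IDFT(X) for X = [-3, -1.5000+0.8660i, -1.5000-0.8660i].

x[n] = (1/3) Σ(k=0 to 2) X[k] · e^(2πikn/3)

Computing each x[n]:
x[0] = -2
x[1] = -1
x[2] = 0

x = [-2, -1, 0]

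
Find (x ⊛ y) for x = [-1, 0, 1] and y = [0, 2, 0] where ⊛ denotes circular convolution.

(x ⊛ y)[n] = Σ(m=0 to 2) x[m] · y[(n-m) mod 3]

Computing each output sample:
(x ⊛ y)[0] = 2
(x ⊛ y)[1] = -2
(x ⊛ y)[2] = 0

x ⊛ y = [2, -2, 0]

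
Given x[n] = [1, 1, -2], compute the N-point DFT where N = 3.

X[k] = Σ(n=0 to 2) x[n] · ω_3^(nk)
where ω_3 = e^(-2πi/3)

Computing each X[k]:
X[0] = 0
X[1] = 1.5000-2.5981i
X[2] = 1.5000+2.5981i

X = [0, 1.5000-2.5981i, 1.5000+2.5981i]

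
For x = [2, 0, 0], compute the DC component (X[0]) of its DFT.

X[0] = Σ(n=0 to 2) x[n] · ω_3^0 = Σ x[n]
= (2) + (0) + (0)

X[0] = 2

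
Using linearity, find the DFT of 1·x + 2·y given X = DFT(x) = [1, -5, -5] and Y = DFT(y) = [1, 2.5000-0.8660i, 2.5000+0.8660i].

By linearity: DFT(1x + 2y) = 1·DFT(x) + 2·DFT(y)
= 1·[1, -5, -5] + 2·[1, 2.5000-0.8660i, 2.5000+0.8660i]

Computing element-wise:
Z[0] = 1·(1) + 2·(1) = 3
Z[1] = 1·(-5) + 2·(2.5000-0.8660i) = -1.7320i
Z[2] = 1·(-5) + 2·(2.5000+0.8660i) = 1.7320i

DFT(1x + 2y) = 1·X + 2·Y = [3, -1.7320i, 1.7320i]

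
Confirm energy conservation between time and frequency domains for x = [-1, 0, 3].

Time domain:
Σ|x[n]|² = |-1|² + |0|² + |3|² = 10.0000

Frequency domain:
(1/3)Σ|X[k]|² = (1/3)(|2|² + |-2.5000+2.5981i|² + |-2.5000-2.5981i|²) = (1/3)·30.0000 = 10.0000

Both sides agree, confirming Parseval's theorem.

Σ|x[n]|² = (1/N)Σ|X[k]|² = 10.0000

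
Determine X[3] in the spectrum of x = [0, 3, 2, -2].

X[3] = Σ(n=0 to 3) x[n] · ω_4^(3n) where ω_4 = e^(-2πi/4)
= (0)·ω_4^0 + (3)·ω_4^3 + (2)·ω_4^6 + (-2)·ω_4^9

X[3] = -2+5i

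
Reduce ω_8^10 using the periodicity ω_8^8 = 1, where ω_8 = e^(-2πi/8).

Since ω_8^8 = 1, powers reduce modulo 8.
10 mod 8 = 2
So ω_8^10 = ω_8^2 = e^(-2πi·2/8)

ω_8^10 = ω_8^2 = -1i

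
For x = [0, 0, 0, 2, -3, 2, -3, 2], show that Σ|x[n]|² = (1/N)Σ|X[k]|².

Time domain:
Σ|x[n]|² = |0|² + |0|² + |0|² + |2|² + |-3|² + |2|² + |-3|² + |2|² = 30.0000

Frequency domain:
(1/8)Σ|X[k]|² = (1/8)(|0|² + |1.5858-1.5858i|² + |2i|² + |4.4142+4.4142i|² + |-12|² + |4.4142-4.4142i|² + |-2i|² + |1.5858+1.5858i|²) = (1/8)·240.0000 = 30.0000

Both sides agree, confirming Parseval's theorem.

Σ|x[n]|² = (1/N)Σ|X[k]|² = 30.0000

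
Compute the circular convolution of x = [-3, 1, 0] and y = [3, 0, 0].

(x ⊛ y)[n] = Σ(m=0 to 2) x[m] · y[(n-m) mod 3]

Computing each output sample:
(x ⊛ y)[0] = -9
(x ⊛ y)[1] = 3
(x ⊛ y)[2] = 0

x ⊛ y = [-9, 3, 0]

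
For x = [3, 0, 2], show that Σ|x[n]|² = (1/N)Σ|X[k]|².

Time domain:
Σ|x[n]|² = |3|² + |0|² + |2|² = 13.0000

Frequency domain:
(1/3)Σ|X[k]|² = (1/3)(|5|² + |2.0000+1.7321i|² + |2.0000-1.7321i|²) = (1/3)·39.0000 = 13.0000

Both sides agree, confirming Parseval's theorem.

Σ|x[n]|² = (1/N)Σ|X[k]|² = 13.0000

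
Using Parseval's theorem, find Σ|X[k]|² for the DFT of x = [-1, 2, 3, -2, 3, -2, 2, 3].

Parseval: Σ|x[n]|² = (1/N)Σ|X[k]|², so Σ|X[k]|² = N·Σ|x[n]|² = 8·44.0000

Σ|X[k]|² = N·Σ|x[n]|² = 8·44.0000 = 352.0000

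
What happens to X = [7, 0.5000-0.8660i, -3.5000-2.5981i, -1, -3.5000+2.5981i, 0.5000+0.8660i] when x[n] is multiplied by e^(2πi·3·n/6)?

Modulation property: DFT(ω_6^(-3n)·x[n]) = X[(k-3) mod 6], so circularly shift X by 3 positions.

X[k-3] = [-1, -3.5000+2.5981i, 0.5000+0.8660i, 7, 0.5000-0.8660i, -3.5000-2.5981i]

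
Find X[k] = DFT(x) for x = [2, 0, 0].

X[k] = Σ(n=0 to 2) x[n] · ω_3^(nk)
where ω_3 = e^(-2πi/3)

Computing each X[k]:
X[0] = 2
X[1] = 2
X[2] = 2

X = [2, 2, 2]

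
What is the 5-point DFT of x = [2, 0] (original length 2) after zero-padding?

Original 2-point DFT: [2, 2]
Zero-padded 5-point DFT provides frequency interpolation.

DFT_5([x, 0, ...]) = [2, 2, 2, 2, 2]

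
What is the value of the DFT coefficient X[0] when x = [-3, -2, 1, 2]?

X[0] = Σ(n=0 to 3) x[n] · ω_4^0 = Σ x[n]
= (-3) + (-2) + (1) + (2)

X[0] = -2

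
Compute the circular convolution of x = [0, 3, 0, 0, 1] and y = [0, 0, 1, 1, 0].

(x ⊛ y)[n] = Σ(m=0 to 4) x[m] · y[(n-m) mod 5]

Computing each output sample:
(x ⊛ y)[0] = 0
(x ⊛ y)[1] = 1
(x ⊛ y)[2] = 1
(x ⊛ y)[3] = 3
(x ⊛ y)[4] = 3

x ⊛ y = [0, 1, 1, 3, 3]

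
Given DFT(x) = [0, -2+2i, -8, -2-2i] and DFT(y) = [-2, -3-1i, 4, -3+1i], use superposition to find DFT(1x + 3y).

By linearity: DFT(1x + 3y) = 1·DFT(x) + 3·DFT(y)
= 1·[0, -2+2i, -8, -2-2i] + 3·[-2, -3-1i, 4, -3+1i]

Computing element-wise:
Z[0] = 1·(0) + 3·(-2) = -6
Z[1] = 1·(-2+2i) + 3·(-3-1i) = -11-1i
Z[2] = 1·(-8) + 3·(4) = 4
Z[3] = 1·(-2-2i) + 3·(-3+1i) = -11+1i

DFT(1x + 3y) = 1·X + 3·Y = [-6, -11-1i, 4, -11+1i]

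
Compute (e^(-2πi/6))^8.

Since ω_6^6 = 1, powers reduce modulo 6.
8 mod 6 = 2
So ω_6^8 = ω_6^2 = e^(-2πi·2/6)

ω_6^8 = ω_6^2 = -0.5000-0.8660i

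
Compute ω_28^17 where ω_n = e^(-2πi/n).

ω_28^17 = e^(-2πi·17/28)
= cos(-2π·17/28) + i·sin(-2π·17/28)
= cos(-34π/28) + i·sin(-34π/28)

ω_28^17 = cos(-34π/28) + i·sin(-34π/28) = -0.7818+0.6235i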